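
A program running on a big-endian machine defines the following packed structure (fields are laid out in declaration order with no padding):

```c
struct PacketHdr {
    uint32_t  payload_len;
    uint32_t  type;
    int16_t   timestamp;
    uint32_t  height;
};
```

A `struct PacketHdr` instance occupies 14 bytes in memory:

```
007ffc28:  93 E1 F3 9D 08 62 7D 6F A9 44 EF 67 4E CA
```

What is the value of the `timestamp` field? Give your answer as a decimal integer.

`timestamp` follows `payload_len` (4 B), `type` (4 B), so it starts at offset 4 + 4 = 8 and occupies 2 bytes.
Bytes at offsets 8..9: A9 44.
Big-endian stores the most-significant byte at the lowest address.
The bytes are already most-significant first: 0xA944.
Top bit is set, so as a signed 16-bit value this is 0xA944 − 2^16 = -22204.

-22204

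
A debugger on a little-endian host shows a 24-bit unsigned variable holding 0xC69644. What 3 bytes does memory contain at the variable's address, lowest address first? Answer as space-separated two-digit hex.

Split into bytes (most-significant first): C6 96 44.
Little-endian: lowest address holds the least-significant byte.
So at ascending addresses the bytes are 44 96 C6.

44 96 C6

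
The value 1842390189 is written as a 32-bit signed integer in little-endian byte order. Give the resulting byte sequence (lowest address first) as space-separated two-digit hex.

AD A4 D0 6D

1842390189 in hexadecimal, padded to 32 bits, is 0x6DD0A4AD.
Split into bytes (most-significant first): 6D D0 A4 AD.
In little-endian order the low byte comes first in memory.
So at ascending addresses the bytes are AD A4 D0 6D.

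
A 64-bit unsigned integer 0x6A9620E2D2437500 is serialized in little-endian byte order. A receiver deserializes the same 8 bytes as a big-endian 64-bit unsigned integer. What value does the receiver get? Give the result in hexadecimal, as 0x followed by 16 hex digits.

Stored little-endian, the bytes at ascending addresses are 00 75 43 D2 E2 20 96 6A.
Read back as big-endian, the last byte is least significant, giving 0x007543D2E220966A.

0x007543D2E220966A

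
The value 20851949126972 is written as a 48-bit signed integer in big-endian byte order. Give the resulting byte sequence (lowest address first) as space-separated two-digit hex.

12 F6 F9 05 45 3C

20851949126972 in hexadecimal, padded to 48 bits, is 0x12F6F905453C.
Split into bytes (most-significant first): 12 F6 F9 05 45 3C.
Big-endian stores the most-significant byte at the lowest address.
So the memory order matches the most-significant-first order: 12 F6 F9 05 45 3C.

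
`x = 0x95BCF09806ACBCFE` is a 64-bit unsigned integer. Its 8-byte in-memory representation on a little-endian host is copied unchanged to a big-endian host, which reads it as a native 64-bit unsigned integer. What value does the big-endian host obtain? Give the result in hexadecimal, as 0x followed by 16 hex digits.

Stored little-endian, the bytes at ascending addresses are FE BC AC 06 98 F0 BC 95.
Read back as big-endian, the last byte is least significant, giving 0xFEBCAC0698F0BC95.

0xFEBCAC0698F0BC95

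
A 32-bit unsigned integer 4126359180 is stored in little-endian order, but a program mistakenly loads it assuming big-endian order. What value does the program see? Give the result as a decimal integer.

2352935925

4126359180 in 32-bit hexadecimal is 0xF5F33E8C.
Stored little-endian, the bytes at ascending addresses are 8C 3E F3 F5.
Read back as big-endian, the last byte is least significant, giving 0x8C3EF3F5.
0x8C3EF3F5 = 2352935925.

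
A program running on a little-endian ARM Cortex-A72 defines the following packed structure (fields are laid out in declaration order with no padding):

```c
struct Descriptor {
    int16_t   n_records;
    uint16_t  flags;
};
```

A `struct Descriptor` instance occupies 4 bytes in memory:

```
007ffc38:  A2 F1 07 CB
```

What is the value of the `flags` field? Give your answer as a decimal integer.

`flags` follows `n_records` (2 bytes), so it starts at byte offset 2 and occupies 2 bytes.
Bytes at offsets 2..3: 07 CB.
Little-endian stores the least-significant byte at the lowest address.
Reassemble most-significant byte first: CB 07 → 0xCB07.
0xCB07 = 51975.

51975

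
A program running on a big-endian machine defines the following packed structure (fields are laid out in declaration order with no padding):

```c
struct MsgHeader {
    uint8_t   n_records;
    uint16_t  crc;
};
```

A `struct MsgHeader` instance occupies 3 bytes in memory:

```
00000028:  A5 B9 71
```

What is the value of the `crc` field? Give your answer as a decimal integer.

`crc` follows `n_records` (1 byte), so it starts at byte offset 1 and occupies 2 bytes.
Bytes at offsets 1..2: B9 71.
Big-endian: lowest address holds the most-significant byte.
The bytes are already most-significant first: 0xB971.
0xB971 = 47473.

47473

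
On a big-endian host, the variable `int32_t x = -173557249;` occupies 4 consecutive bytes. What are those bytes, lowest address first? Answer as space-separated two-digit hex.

F5 A7 B9 FF

Two's complement of -173557249 in 32 bits: 173557249 = 0x0A584601; invert → 0xF5A7B9FE; add 1 → 0xF5A7B9FF.
Split into bytes (most-significant first): F5 A7 B9 FF.
Big-endian: lowest address holds the most-significant byte.
So the memory order matches the most-significant-first order: F5 A7 B9 FF.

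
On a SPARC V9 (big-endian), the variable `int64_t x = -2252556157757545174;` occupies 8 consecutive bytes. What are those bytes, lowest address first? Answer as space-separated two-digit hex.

E0 BD 50 1B EC 3E 25 2A

Two's complement of -2252556157757545174 in 64 bits: 2252556157757545174 = 0x1F42AFE413C1DAD6; invert → 0xE0BD501BEC3E2529; add 1 → 0xE0BD501BEC3E252A.
Split into bytes (most-significant first): E0 BD 50 1B EC 3E 25 2A.
Big-endian stores the most-significant byte at the lowest address.
So the memory order matches the most-significant-first order: E0 BD 50 1B EC 3E 25 2A.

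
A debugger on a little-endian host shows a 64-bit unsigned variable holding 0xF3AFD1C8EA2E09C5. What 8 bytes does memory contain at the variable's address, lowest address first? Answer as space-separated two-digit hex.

Split into bytes (most-significant first): F3 AF D1 C8 EA 2E 09 C5.
Little-endian: lowest address holds the least-significant byte.
So at ascending addresses the bytes are C5 09 2E EA C8 D1 AF F3.

C5 09 2E EA C8 D1 AF F3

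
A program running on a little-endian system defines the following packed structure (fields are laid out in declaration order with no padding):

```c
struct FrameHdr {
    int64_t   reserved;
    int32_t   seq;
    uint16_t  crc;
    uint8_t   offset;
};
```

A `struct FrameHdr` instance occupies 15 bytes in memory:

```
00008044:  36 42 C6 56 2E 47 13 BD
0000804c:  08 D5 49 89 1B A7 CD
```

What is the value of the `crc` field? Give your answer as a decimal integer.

42779

`crc` follows `reserved` (8 B), `seq` (4 B), so it starts at offset 8 + 4 = 12 and occupies 2 bytes.
Bytes at offsets 12..13: 1B A7.
Little-endian stores the least-significant byte at the lowest address.
Reassemble most-significant byte first: A7 1B → 0xA71B.
0xA71B = 42779.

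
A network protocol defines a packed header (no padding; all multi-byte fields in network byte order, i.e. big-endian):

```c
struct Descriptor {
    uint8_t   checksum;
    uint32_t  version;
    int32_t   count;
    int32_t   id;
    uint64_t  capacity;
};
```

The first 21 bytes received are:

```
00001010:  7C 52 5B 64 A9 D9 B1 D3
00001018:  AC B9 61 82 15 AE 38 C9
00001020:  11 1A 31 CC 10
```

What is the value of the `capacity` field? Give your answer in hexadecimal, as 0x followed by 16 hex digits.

0xAE38C9111A31CC10

`capacity` follows `checksum` (1 B), `version` (4 B), `count` (4 B), `id` (4 B), so it starts at offset 1 + 4 + 4 + 4 = 13 and occupies 8 bytes.
Bytes at offsets 13..20: AE 38 C9 11 1A 31 CC 10.
In big-endian order the high byte comes first in memory.
The bytes are already most-significant first: 0xAE38C9111A31CC10.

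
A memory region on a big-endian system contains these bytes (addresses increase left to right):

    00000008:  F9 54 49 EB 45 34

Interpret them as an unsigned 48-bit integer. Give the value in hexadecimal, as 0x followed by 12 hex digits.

0xF95449EB4534

In big-endian order the high byte comes first in memory.
The bytes are already most-significant first: 0xF95449EB4534.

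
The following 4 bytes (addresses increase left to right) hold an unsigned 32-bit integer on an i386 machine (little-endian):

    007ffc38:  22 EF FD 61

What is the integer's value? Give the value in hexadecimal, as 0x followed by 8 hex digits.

Little-endian stores the least-significant byte at the lowest address.
Reassemble most-significant byte first: 61 FD EF 22 → 0x61FDEF22.

0x61FDEF22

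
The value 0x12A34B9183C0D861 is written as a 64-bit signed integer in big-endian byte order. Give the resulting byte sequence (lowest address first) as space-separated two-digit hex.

12 A3 4B 91 83 C0 D8 61

Split into bytes (most-significant first): 12 A3 4B 91 83 C0 D8 61.
In big-endian order the high byte comes first in memory.
So the memory order matches the most-significant-first order: 12 A3 4B 91 83 C0 D8 61.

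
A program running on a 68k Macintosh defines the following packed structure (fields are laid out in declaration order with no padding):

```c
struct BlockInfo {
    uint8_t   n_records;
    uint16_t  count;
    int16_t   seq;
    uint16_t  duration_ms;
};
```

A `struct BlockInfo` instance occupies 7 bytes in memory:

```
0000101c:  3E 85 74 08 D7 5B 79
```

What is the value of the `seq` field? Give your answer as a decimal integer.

2263

`seq` follows `n_records` (1 B), `count` (2 B), so it starts at offset 1 + 2 = 3 and occupies 2 bytes.
Bytes at offsets 3..4: 08 D7.
Big-endian: lowest address holds the most-significant byte.
The bytes are already most-significant first: 0x08D7.
0x08D7 = 2263.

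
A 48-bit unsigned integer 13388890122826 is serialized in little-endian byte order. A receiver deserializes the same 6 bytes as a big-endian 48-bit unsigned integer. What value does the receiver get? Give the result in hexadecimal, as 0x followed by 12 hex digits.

13388890122826 in 48-bit hexadecimal is 0x0C2D580A2A4A.
Stored little-endian, the bytes at ascending addresses are 4A 2A 0A 58 2D 0C.
Read back as big-endian, the last byte is least significant, giving 0x4A2A0A582D0C.

0x4A2A0A582D0C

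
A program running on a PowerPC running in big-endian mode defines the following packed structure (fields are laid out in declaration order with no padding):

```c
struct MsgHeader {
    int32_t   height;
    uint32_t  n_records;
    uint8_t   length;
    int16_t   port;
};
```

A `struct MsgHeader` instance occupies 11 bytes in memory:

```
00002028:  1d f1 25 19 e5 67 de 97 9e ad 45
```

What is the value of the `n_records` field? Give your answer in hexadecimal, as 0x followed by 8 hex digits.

0xE567DE97

`n_records` follows `height` (4 bytes), so it starts at byte offset 4 and occupies 4 bytes.
Bytes at offsets 4..7: E5 67 DE 97.
In big-endian order the high byte comes first in memory.
The bytes are already most-significant first: 0xE567DE97.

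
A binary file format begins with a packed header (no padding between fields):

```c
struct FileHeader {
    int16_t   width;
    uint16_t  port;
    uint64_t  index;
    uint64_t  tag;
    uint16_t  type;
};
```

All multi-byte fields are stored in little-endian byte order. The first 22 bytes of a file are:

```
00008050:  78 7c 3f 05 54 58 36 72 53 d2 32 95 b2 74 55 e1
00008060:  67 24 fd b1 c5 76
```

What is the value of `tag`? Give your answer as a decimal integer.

12825447342401746098

`tag` follows `width` (2 B), `port` (2 B), `index` (8 B), so it starts at offset 2 + 2 + 8 = 12 and occupies 8 bytes.
Bytes at offsets 12..19: B2 74 55 E1 67 24 FD B1.
Little-endian: lowest address holds the least-significant byte.
Reassemble most-significant byte first: B1 FD 24 67 E1 55 74 B2 → 0xB1FD2467E15574B2.
0xB1FD2467E15574B2 = 12825447342401746098.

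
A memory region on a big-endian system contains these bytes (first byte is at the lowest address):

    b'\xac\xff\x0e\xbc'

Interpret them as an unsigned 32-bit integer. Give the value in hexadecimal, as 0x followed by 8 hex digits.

0xACFF0EBC

Big-endian: lowest address holds the most-significant byte.
The bytes are already most-significant first: 0xACFF0EBC.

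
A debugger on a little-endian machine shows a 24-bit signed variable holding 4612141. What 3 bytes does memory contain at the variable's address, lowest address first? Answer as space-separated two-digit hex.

2D 60 46

4612141 in hexadecimal, padded to 24 bits, is 0x46602D.
Split into bytes (most-significant first): 46 60 2D.
Little-endian stores the least-significant byte at the lowest address.
So at ascending addresses the bytes are 2D 60 46.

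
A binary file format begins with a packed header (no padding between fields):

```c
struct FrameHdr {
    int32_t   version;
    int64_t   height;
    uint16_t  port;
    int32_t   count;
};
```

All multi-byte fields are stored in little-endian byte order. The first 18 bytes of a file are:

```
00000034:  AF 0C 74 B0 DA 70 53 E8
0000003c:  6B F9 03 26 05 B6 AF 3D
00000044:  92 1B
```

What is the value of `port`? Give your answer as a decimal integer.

46597

`port` follows `version` (4 B), `height` (8 B), so it starts at offset 4 + 8 = 12 and occupies 2 bytes.
Bytes at offsets 12..13: 05 B6.
In little-endian order the low byte comes first in memory.
Reassemble most-significant byte first: B6 05 → 0xB605.
0xB605 = 46597.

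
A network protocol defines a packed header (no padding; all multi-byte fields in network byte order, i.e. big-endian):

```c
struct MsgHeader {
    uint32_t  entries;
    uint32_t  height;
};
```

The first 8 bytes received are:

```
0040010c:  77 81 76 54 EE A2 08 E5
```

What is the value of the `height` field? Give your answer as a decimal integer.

`height` follows `entries` (4 bytes), so it starts at byte offset 4 and occupies 4 bytes.
Bytes at offsets 4..7: EE A2 08 E5.
Big-endian stores the most-significant byte at the lowest address.
The bytes are already most-significant first: 0xEEA208E5.
0xEEA208E5 = 4003596517.

4003596517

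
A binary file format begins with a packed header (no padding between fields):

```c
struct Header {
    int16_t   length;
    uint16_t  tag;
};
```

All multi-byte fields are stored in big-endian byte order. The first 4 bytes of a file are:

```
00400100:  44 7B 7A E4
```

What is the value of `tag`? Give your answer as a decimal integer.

31460

`tag` follows `length` (2 bytes), so it starts at byte offset 2 and occupies 2 bytes.
Bytes at offsets 2..3: 7A E4.
In big-endian order the high byte comes first in memory.
The bytes are already most-significant first: 0x7AE4.
0x7AE4 = 31460.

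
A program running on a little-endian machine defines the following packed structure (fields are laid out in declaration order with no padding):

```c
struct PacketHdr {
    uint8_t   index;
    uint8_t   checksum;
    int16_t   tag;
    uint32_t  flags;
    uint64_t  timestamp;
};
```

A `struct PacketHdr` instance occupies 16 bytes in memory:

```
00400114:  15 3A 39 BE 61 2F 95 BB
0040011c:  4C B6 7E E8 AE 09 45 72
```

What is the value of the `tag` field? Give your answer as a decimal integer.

`tag` follows `index` (1 B), `checksum` (1 B), so it starts at offset 1 + 1 = 2 and occupies 2 bytes.
Bytes at offsets 2..3: 39 BE.
Little-endian: lowest address holds the least-significant byte.
Reassemble most-significant byte first: BE 39 → 0xBE39.
Top bit is set, so as a signed 16-bit value this is 0xBE39 − 2^16 = -16839.

-16839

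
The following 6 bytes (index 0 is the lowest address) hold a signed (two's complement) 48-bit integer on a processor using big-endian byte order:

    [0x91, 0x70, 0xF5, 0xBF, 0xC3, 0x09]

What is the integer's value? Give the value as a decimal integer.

Big-endian stores the most-significant byte at the lowest address.
The bytes are already most-significant first: 0x9170F5BFC309.
Top bit is set, so as a signed 48-bit value this is 0x9170F5BFC309 − 2^48 = -121560631360759.

-121560631360759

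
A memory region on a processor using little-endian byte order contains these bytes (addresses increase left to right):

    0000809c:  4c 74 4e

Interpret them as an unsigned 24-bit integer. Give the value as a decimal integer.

Little-endian: lowest address holds the least-significant byte.
Reassemble most-significant byte first: 4E 74 4C → 0x4E744C.
0x4E744C = 5141580.

5141580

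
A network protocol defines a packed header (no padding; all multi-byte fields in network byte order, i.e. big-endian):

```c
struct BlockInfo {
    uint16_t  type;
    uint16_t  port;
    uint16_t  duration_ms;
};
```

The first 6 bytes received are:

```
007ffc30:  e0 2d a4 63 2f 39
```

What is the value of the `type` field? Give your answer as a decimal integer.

57389

`type` is the first field, at byte offset 0, occupying 2 bytes.
Bytes at offsets 0..1: E0 2D.
In big-endian order the high byte comes first in memory.
The bytes are already most-significant first: 0xE02D.
0xE02D = 57389.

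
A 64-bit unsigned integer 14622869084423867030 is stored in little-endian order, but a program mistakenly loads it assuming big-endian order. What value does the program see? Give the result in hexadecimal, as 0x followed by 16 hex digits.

0x964A20FEF4DDEECA

14622869084423867030 in 64-bit hexadecimal is 0xCAEEDDF4FE204A96.
Stored little-endian, the bytes at ascending addresses are 96 4A 20 FE F4 DD EE CA.
Read back as big-endian, the last byte is least significant, giving 0x964A20FEF4DDEECA.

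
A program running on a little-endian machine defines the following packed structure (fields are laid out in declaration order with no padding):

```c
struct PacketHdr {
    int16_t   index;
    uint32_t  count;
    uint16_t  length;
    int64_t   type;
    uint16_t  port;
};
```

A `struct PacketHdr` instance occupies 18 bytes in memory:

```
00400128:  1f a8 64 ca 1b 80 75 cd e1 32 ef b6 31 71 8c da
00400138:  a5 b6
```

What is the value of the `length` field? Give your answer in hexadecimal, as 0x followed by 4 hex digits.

`length` follows `index` (2 B), `count` (4 B), so it starts at offset 2 + 4 = 6 and occupies 2 bytes.
Bytes at offsets 6..7: 75 CD.
In little-endian order the low byte comes first in memory.
Reassemble most-significant byte first: CD 75 → 0xCD75.

0xCD75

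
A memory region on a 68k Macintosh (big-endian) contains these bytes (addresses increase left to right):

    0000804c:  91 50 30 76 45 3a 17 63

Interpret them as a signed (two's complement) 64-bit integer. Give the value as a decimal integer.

-7975821655547439261

Big-endian stores the most-significant byte at the lowest address.
The bytes are already most-significant first: 0x91503076453A1763.
Top bit is set, so as a signed 64-bit value this is 0x91503076453A1763 − 2^64 = -7975821655547439261.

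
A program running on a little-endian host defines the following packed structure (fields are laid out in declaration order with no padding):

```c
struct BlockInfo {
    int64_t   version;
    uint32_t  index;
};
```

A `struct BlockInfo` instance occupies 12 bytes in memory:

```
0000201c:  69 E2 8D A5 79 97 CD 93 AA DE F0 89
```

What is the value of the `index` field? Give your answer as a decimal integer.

`index` follows `version` (8 bytes), so it starts at byte offset 8 and occupies 4 bytes.
Bytes at offsets 8..11: AA DE F0 89.
Little-endian: lowest address holds the least-significant byte.
Reassemble most-significant byte first: 89 F0 DE AA → 0x89F0DEAA.
0x89F0DEAA = 2314264234.

2314264234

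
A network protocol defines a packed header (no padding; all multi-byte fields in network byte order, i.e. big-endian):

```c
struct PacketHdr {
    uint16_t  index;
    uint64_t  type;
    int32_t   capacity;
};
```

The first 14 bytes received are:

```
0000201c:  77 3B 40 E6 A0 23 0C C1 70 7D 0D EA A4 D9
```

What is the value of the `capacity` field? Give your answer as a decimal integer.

233481433

`capacity` follows `index` (2 B), `type` (8 B), so it starts at offset 2 + 8 = 10 and occupies 4 bytes.
Bytes at offsets 10..13: 0D EA A4 D9.
Big-endian: lowest address holds the most-significant byte.
The bytes are already most-significant first: 0x0DEAA4D9.
0x0DEAA4D9 = 233481433.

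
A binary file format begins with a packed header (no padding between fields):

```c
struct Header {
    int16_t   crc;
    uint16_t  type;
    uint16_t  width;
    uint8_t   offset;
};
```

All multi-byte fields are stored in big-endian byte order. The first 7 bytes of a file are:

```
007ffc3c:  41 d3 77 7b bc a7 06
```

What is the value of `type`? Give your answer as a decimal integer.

`type` follows `crc` (2 bytes), so it starts at byte offset 2 and occupies 2 bytes.
Bytes at offsets 2..3: 77 7B.
Big-endian stores the most-significant byte at the lowest address.
The bytes are already most-significant first: 0x777B.
0x777B = 30587.

30587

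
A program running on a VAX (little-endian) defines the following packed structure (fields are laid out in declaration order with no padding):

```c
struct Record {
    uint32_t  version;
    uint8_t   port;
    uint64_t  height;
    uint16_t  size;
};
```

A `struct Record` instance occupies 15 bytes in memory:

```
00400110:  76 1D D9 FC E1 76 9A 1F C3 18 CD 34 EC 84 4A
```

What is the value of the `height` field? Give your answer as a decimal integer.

17020454397976484470

`height` follows `version` (4 B), `port` (1 B), so it starts at offset 4 + 1 = 5 and occupies 8 bytes.
Bytes at offsets 5..12: 76 9A 1F C3 18 CD 34 EC.
In little-endian order the low byte comes first in memory.
Reassemble most-significant byte first: EC 34 CD 18 C3 1F 9A 76 → 0xEC34CD18C31F9A76.
0xEC34CD18C31F9A76 = 17020454397976484470.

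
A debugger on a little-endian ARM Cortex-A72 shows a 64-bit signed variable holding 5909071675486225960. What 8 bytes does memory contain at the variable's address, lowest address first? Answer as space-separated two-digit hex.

28 C6 AD 99 61 3D 01 52

5909071675486225960 in hexadecimal, padded to 64 bits, is 0x52013D6199ADC628.
Split into bytes (most-significant first): 52 01 3D 61 99 AD C6 28.
In little-endian order the low byte comes first in memory.
So at ascending addresses the bytes are 28 C6 AD 99 61 3D 01 52.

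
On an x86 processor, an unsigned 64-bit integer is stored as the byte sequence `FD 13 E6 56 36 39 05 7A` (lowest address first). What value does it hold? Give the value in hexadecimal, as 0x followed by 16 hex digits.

0x7A05393656E613FD

In little-endian order the low byte comes first in memory.
Reassemble most-significant byte first: 7A 05 39 36 56 E6 13 FD → 0x7A05393656E613FD.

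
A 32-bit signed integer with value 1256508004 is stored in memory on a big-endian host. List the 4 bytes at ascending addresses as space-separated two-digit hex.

4A E4 CA 64

1256508004 in hexadecimal, padded to 32 bits, is 0x4AE4CA64.
Split into bytes (most-significant first): 4A E4 CA 64.
Big-endian: lowest address holds the most-significant byte.
So the memory order matches the most-significant-first order: 4A E4 CA 64.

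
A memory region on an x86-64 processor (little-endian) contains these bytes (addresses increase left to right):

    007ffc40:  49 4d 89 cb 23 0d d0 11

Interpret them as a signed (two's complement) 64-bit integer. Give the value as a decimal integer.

Little-endian stores the least-significant byte at the lowest address.
Reassemble most-significant byte first: 11 D0 0D 23 CB 89 4D 49 → 0x11D00D23CB894D49.
0x11D00D23CB894D49 = 1283540341190380873.

1283540341190380873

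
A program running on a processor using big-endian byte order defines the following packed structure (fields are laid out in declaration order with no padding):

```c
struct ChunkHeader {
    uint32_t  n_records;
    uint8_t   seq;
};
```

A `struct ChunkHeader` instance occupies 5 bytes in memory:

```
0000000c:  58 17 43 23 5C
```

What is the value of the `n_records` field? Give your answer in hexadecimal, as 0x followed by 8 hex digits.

0x58174323

`n_records` is the first field, at byte offset 0, occupying 4 bytes.
Bytes at offsets 0..3: 58 17 43 23.
Big-endian: lowest address holds the most-significant byte.
The bytes are already most-significant first: 0x58174323.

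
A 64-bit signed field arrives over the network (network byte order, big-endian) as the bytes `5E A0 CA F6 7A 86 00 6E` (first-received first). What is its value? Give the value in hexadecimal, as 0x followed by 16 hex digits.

0x5EA0CAF67A86006E

In big-endian order the high byte comes first in memory.
The bytes are already most-significant first: 0x5EA0CAF67A86006E.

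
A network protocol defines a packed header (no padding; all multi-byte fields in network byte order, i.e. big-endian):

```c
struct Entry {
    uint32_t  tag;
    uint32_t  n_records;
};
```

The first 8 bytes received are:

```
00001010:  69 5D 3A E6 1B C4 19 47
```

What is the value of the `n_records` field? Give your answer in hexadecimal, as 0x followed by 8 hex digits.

0x1BC41947

`n_records` follows `tag` (4 bytes), so it starts at byte offset 4 and occupies 4 bytes.
Bytes at offsets 4..7: 1B C4 19 47.
Big-endian stores the most-significant byte at the lowest address.
The bytes are already most-significant first: 0x1BC41947.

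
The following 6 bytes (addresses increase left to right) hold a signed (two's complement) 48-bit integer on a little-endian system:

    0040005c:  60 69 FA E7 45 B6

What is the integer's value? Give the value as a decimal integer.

Little-endian: lowest address holds the least-significant byte.
Reassemble most-significant byte first: B6 45 E7 FA 69 60 → 0xB645E7FA6960.
Top bit is set, so as a signed 48-bit value this is 0xB645E7FA6960 − 2^48 = -81063615764128.

-81063615764128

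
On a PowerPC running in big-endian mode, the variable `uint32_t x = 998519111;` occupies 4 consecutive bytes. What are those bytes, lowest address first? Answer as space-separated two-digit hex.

3B 84 31 47

998519111 in hexadecimal, padded to 32 bits, is 0x3B843147.
Split into bytes (most-significant first): 3B 84 31 47.
Big-endian: lowest address holds the most-significant byte.
So the memory order matches the most-significant-first order: 3B 84 31 47.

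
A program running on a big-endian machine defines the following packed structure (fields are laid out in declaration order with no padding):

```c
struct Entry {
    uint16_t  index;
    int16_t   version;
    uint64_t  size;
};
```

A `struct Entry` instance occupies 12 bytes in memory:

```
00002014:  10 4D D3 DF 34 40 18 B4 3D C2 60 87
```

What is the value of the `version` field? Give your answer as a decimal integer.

-11297

`version` follows `index` (2 bytes), so it starts at byte offset 2 and occupies 2 bytes.
Bytes at offsets 2..3: D3 DF.
Big-endian: lowest address holds the most-significant byte.
The bytes are already most-significant first: 0xD3DF.
Top bit is set, so as a signed 16-bit value this is 0xD3DF − 2^16 = -11297.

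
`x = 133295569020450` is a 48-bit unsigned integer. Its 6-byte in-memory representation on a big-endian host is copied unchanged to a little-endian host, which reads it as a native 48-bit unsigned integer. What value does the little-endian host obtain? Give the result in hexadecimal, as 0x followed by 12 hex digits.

133295569020450 in 48-bit hexadecimal is 0x793B4B0AA622.
Stored big-endian, the bytes at ascending addresses are 79 3B 4B 0A A6 22.
Read back as little-endian, the first byte is least significant, giving 0x22A60A4B3B79.

0x22A60A4B3B79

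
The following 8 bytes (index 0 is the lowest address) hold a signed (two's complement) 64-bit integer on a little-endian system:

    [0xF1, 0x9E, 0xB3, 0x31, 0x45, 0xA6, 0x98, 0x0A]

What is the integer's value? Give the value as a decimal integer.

Little-endian: lowest address holds the least-significant byte.
Reassemble most-significant byte first: 0A 98 A6 45 31 B3 9E F1 → 0x0A98A64531B39EF1.
0x0A98A64531B39EF1 = 763542952956108529.

763542952956108529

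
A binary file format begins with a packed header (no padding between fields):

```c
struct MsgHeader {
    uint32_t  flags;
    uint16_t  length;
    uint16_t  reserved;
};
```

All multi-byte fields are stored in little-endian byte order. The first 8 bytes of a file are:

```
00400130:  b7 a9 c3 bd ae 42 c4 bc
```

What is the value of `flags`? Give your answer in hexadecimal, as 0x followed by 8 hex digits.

0xBDC3A9B7

`flags` is the first field, at byte offset 0, occupying 4 bytes.
Bytes at offsets 0..3: B7 A9 C3 BD.
In little-endian order the low byte comes first in memory.
Reassemble most-significant byte first: BD C3 A9 B7 → 0xBDC3A9B7.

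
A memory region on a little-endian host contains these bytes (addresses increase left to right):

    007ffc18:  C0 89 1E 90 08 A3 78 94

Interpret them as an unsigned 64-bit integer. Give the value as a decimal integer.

10698480171991599552

In little-endian order the low byte comes first in memory.
Reassemble most-significant byte first: 94 78 A3 08 90 1E 89 C0 → 0x9478A308901E89C0.
0x9478A308901E89C0 = 10698480171991599552.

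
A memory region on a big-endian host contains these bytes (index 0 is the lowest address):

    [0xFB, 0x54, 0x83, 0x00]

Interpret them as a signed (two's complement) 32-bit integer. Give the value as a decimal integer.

-78347520

Big-endian stores the most-significant byte at the lowest address.
The bytes are already most-significant first: 0xFB548300.
Top bit is set, so as a signed 32-bit value this is 0xFB548300 − 2^32 = -78347520.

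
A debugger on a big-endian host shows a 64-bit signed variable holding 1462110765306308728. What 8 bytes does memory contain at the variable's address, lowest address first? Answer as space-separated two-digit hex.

1462110765306308728 in hexadecimal, padded to 64 bits, is 0x144A75FE945B6878.
Split into bytes (most-significant first): 14 4A 75 FE 94 5B 68 78.
Big-endian stores the most-significant byte at the lowest address.
So the memory order matches the most-significant-first order: 14 4A 75 FE 94 5B 68 78.

14 4A 75 FE 94 5B 68 78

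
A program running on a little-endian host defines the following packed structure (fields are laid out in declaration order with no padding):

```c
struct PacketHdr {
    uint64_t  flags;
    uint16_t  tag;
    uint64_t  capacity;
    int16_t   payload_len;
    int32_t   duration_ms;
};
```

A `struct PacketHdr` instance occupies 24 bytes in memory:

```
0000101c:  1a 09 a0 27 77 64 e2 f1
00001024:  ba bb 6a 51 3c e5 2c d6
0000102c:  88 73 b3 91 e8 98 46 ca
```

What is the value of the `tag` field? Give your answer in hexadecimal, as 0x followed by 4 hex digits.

`tag` follows `flags` (8 bytes), so it starts at byte offset 8 and occupies 2 bytes.
Bytes at offsets 8..9: BA BB.
Little-endian: lowest address holds the least-significant byte.
Reassemble most-significant byte first: BB BA → 0xBBBA.

0xBBBA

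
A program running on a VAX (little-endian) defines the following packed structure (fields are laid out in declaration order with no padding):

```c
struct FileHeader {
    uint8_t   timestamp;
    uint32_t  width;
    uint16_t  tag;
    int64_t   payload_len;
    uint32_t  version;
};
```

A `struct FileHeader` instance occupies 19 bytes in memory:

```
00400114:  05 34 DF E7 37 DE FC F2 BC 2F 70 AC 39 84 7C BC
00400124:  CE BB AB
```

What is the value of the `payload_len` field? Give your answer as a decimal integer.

8972359770408205554

`payload_len` follows `timestamp` (1 B), `width` (4 B), `tag` (2 B), so it starts at offset 1 + 4 + 2 = 7 and occupies 8 bytes.
Bytes at offsets 7..14: F2 BC 2F 70 AC 39 84 7C.
In little-endian order the low byte comes first in memory.
Reassemble most-significant byte first: 7C 84 39 AC 70 2F BC F2 → 0x7C8439AC702FBCF2.
0x7C8439AC702FBCF2 = 8972359770408205554.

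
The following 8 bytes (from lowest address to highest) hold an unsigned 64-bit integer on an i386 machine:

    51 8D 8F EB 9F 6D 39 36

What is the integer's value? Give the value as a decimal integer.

3907274685339897169

In little-endian order the low byte comes first in memory.
Reassemble most-significant byte first: 36 39 6D 9F EB 8F 8D 51 → 0x36396D9FEB8F8D51.
0x36396D9FEB8F8D51 = 3907274685339897169.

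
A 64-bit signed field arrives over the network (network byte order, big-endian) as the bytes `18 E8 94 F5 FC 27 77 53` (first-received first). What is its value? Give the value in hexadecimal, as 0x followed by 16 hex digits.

Big-endian: lowest address holds the most-significant byte.
The bytes are already most-significant first: 0x18E894F5FC277753.

0x18E894F5FC277753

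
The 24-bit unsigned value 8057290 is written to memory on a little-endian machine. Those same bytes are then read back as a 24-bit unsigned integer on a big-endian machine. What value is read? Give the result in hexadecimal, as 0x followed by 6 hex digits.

0xCAF17A

8057290 in 24-bit hexadecimal is 0x7AF1CA.
Stored little-endian, the bytes at ascending addresses are CA F1 7A.
Read back as big-endian, the last byte is least significant, giving 0xCAF17A.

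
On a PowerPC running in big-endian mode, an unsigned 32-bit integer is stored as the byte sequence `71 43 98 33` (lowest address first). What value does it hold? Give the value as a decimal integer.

1900255283

In big-endian order the high byte comes first in memory.
The bytes are already most-significant first: 0x71439833.
0x71439833 = 1900255283.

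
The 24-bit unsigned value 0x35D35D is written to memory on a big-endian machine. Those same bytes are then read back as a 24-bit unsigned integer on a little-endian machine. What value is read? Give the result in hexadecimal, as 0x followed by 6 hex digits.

0x5DD335

Stored big-endian, the bytes at ascending addresses are 35 D3 5D.
Read back as little-endian, the first byte is least significant, giving 0x5DD335.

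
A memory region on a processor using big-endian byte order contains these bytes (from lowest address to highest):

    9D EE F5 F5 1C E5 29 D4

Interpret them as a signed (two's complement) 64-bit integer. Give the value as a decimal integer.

-7066440332197156396

Big-endian stores the most-significant byte at the lowest address.
The bytes are already most-significant first: 0x9DEEF5F51CE529D4.
Top bit is set, so as a signed 64-bit value this is 0x9DEEF5F51CE529D4 − 2^64 = -7066440332197156396.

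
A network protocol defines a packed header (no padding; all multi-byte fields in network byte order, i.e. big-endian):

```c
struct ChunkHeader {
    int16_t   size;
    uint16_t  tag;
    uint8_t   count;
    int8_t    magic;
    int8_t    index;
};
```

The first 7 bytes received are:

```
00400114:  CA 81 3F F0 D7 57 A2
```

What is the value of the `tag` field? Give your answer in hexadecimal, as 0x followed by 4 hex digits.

`tag` follows `size` (2 bytes), so it starts at byte offset 2 and occupies 2 bytes.
Bytes at offsets 2..3: 3F F0.
In big-endian order the high byte comes first in memory.
The bytes are already most-significant first: 0x3FF0.

0x3FF0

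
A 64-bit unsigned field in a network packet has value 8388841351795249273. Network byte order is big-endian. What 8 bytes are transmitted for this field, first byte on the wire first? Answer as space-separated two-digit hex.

8388841351795249273 in hexadecimal, padded to 64 bits, is 0x746B26C372DD1079.
Split into bytes (most-significant first): 74 6B 26 C3 72 DD 10 79.
Big-endian: lowest address holds the most-significant byte.
So the memory order matches the most-significant-first order: 74 6B 26 C3 72 DD 10 79.

74 6B 26 C3 72 DD 10 79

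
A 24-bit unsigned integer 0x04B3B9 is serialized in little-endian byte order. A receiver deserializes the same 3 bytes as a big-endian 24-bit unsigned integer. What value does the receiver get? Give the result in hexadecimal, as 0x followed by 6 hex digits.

0xB9B304

Stored little-endian, the bytes at ascending addresses are B9 B3 04.
Read back as big-endian, the last byte is least significant, giving 0xB9B304.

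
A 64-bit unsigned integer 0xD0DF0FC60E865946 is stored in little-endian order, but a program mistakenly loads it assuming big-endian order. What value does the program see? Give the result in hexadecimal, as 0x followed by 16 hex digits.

0x4659860EC60FDFD0

Stored little-endian, the bytes at ascending addresses are 46 59 86 0E C6 0F DF D0.
Read back as big-endian, the last byte is least significant, giving 0x4659860EC60FDFD0.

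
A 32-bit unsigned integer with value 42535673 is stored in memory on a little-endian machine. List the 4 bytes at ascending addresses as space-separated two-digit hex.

F9 0A 89 02

42535673 in hexadecimal, padded to 32 bits, is 0x02890AF9.
Split into bytes (most-significant first): 02 89 0A F9.
In little-endian order the low byte comes first in memory.
So at ascending addresses the bytes are F9 0A 89 02.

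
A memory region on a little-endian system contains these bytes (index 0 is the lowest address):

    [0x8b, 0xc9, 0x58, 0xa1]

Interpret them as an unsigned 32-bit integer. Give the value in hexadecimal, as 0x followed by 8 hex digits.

Little-endian: lowest address holds the least-significant byte.
Reassemble most-significant byte first: A1 58 C9 8B → 0xA158C98B.

0xA158C98B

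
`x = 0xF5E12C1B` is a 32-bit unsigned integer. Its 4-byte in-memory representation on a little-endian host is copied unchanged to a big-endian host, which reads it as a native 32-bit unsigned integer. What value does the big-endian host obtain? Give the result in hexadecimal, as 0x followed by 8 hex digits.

Stored little-endian, the bytes at ascending addresses are 1B 2C E1 F5.
Read back as big-endian, the last byte is least significant, giving 0x1B2CE1F5.

0x1B2CE1F5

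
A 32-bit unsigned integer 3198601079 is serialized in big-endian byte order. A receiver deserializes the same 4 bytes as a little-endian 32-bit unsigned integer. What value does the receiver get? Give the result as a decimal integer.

3198601079 in 32-bit hexadecimal is 0xBEA6C777.
Stored big-endian, the bytes at ascending addresses are BE A6 C7 77.
Read back as little-endian, the first byte is least significant, giving 0x77C7A6BE.
0x77C7A6BE = 2009573054.

2009573054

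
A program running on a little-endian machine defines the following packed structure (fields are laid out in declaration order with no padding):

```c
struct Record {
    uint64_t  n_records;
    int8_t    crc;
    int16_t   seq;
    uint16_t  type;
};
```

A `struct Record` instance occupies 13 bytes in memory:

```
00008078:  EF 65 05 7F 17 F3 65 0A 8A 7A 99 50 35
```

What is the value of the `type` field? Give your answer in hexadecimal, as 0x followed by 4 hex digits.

0x3550

`type` follows `n_records` (8 B), `crc` (1 B), `seq` (2 B), so it starts at offset 8 + 1 + 2 = 11 and occupies 2 bytes.
Bytes at offsets 11..12: 50 35.
Little-endian stores the least-significant byte at the lowest address.
Reassemble most-significant byte first: 35 50 → 0x3550.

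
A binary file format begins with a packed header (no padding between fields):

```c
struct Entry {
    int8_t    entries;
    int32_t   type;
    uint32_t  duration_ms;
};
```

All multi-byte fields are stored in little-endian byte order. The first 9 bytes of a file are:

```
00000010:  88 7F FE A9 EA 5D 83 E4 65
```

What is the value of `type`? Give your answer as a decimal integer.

`type` follows `entries` (1 byte), so it starts at byte offset 1 and occupies 4 bytes.
Bytes at offsets 1..4: 7F FE A9 EA.
Little-endian stores the least-significant byte at the lowest address.
Reassemble most-significant byte first: EA A9 FE 7F → 0xEAA9FE7F.
Top bit is set, so as a signed 32-bit value this is 0xEAA9FE7F − 2^32 = -357958017.

-357958017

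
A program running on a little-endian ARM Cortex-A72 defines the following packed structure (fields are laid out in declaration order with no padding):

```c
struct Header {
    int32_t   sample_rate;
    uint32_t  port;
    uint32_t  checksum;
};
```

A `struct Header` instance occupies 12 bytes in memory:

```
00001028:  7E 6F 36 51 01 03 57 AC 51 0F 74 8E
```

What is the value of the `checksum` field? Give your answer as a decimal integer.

2389970769

`checksum` follows `sample_rate` (4 B), `port` (4 B), so it starts at offset 4 + 4 = 8 and occupies 4 bytes.
Bytes at offsets 8..11: 51 0F 74 8E.
Little-endian: lowest address holds the least-significant byte.
Reassemble most-significant byte first: 8E 74 0F 51 → 0x8E740F51.
0x8E740F51 = 2389970769.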